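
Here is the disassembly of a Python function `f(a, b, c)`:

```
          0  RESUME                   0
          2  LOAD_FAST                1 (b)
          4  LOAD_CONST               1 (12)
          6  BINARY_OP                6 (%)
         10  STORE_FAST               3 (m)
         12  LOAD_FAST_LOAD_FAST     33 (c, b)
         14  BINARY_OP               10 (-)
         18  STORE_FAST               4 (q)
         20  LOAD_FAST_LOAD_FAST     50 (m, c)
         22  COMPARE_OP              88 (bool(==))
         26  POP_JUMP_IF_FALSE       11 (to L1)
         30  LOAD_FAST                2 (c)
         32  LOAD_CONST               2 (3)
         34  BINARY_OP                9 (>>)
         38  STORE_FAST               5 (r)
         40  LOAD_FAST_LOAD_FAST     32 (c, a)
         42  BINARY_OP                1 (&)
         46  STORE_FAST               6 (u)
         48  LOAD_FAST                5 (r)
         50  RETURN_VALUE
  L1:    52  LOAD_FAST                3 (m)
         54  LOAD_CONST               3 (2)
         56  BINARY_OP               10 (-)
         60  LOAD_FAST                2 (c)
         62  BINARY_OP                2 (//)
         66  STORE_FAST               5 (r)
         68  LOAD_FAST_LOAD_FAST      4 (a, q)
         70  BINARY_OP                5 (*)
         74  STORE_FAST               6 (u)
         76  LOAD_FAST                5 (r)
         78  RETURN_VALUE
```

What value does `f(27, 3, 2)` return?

LOAD_FAST b → push 3. Stack: [3]
LOAD_CONST → push 12. Stack: [3, 12]
BINARY_OP % → 3 % 12 = 3. Stack: [3]
STORE_FAST m → m=3. Stack: []
LOAD_FAST_LOAD_FAST c,b → push 2,3. Stack: [2, 3]
BINARY_OP - → 2 - 3 = -1. Stack: [-1]
STORE_FAST q → q=-1. Stack: []
LOAD_FAST_LOAD_FAST m,c → push 3,2. Stack: [3, 2]
COMPARE_OP bool(==) → 3 vs 2 = False. Stack: [False]
POP_JUMP_IF_FALSE → pop False; jump. Stack: []
LOAD_FAST m → push 3. Stack: [3]
LOAD_CONST → push 2. Stack: [3, 2]
BINARY_OP - → 3 - 2 = 1. Stack: [1]
LOAD_FAST c → push 2. Stack: [1, 2]
BINARY_OP // → 1 // 2 = 0. Stack: [0]
STORE_FAST r → r=0. Stack: []
LOAD_FAST_LOAD_FAST a,q → push 27,-1. Stack: [27, -1]
BINARY_OP * → 27 * -1 = -27. Stack: [-27]
STORE_FAST u → u=-27. Stack: []
LOAD_FAST r → push 0. Stack: [0]
RETURN_VALUE → return 0.

0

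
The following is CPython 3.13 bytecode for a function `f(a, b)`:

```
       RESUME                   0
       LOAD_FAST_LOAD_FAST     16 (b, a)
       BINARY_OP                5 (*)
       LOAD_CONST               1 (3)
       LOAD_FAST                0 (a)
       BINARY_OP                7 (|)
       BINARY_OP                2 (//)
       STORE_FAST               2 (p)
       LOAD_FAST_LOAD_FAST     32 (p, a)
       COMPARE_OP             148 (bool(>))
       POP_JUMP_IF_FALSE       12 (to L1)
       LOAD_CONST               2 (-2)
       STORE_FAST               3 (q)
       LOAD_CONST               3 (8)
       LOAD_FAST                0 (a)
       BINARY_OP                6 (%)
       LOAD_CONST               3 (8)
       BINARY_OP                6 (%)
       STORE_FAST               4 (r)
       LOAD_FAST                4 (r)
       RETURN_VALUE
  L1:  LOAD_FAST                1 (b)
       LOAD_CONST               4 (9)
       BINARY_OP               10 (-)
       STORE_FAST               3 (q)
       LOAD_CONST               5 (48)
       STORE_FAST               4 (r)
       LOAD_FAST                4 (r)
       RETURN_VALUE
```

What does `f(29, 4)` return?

LOAD_FAST_LOAD_FAST b,a → push 4,29. Stack: [4, 29]
BINARY_OP * → 4 * 29 = 116. Stack: [116]
LOAD_CONST → push 3. Stack: [116, 3]
LOAD_FAST a → push 29. Stack: [116, 3, 29]
BINARY_OP | → 3 | 29 = 31. Stack: [116, 31]
BINARY_OP // → 116 // 31 = 3. Stack: [3]
STORE_FAST p → p=3. Stack: []
LOAD_FAST_LOAD_FAST p,a → push 3,29. Stack: [3, 29]
COMPARE_OP bool(>) → 3 vs 29 = False. Stack: [False]
POP_JUMP_IF_FALSE → pop False; jump. Stack: []
LOAD_FAST b → push 4. Stack: [4]
LOAD_CONST → push 9. Stack: [4, 9]
BINARY_OP - → 4 - 9 = -5. Stack: [-5]
STORE_FAST q → q=-5. Stack: []
LOAD_CONST → push 48. Stack: [48]
STORE_FAST r → r=48. Stack: []
LOAD_FAST r → push 48. Stack: [48]
RETURN_VALUE → return 48.

48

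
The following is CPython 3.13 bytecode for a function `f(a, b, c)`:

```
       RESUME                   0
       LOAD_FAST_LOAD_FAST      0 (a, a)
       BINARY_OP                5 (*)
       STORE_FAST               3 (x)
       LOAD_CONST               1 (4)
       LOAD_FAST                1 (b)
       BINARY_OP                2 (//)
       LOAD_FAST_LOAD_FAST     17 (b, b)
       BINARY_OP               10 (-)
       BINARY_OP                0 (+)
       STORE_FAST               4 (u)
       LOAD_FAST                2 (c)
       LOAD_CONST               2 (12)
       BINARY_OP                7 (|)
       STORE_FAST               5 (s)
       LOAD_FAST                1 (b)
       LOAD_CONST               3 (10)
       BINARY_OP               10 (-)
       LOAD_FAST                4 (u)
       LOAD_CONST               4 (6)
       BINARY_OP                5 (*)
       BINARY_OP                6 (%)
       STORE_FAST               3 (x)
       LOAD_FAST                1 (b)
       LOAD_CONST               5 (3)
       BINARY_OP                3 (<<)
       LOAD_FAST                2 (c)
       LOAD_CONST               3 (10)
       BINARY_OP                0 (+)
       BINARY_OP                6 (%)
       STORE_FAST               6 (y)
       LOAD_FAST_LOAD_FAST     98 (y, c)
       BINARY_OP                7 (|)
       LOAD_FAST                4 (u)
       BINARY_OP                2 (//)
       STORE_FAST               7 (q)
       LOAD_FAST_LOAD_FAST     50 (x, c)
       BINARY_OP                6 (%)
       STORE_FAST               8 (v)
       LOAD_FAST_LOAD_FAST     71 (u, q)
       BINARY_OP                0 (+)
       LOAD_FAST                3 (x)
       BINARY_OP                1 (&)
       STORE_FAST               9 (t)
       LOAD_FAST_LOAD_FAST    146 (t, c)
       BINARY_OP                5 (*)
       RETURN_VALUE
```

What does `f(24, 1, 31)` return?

341

LOAD_FAST_LOAD_FAST a,a → push 24,24. Stack: [24, 24]
BINARY_OP * → 24 * 24 = 576. Stack: [576]
STORE_FAST x → x=576. Stack: []
LOAD_CONST → push 4. Stack: [4]
LOAD_FAST b → push 1. Stack: [4, 1]
BINARY_OP // → 4 // 1 = 4. Stack: [4]
LOAD_FAST_LOAD_FAST b,b → push 1,1. Stack: [4, 1, 1]
BINARY_OP - → 1 - 1 = 0. Stack: [4, 0]
BINARY_OP + → 4 + 0 = 4. Stack: [4]
STORE_FAST u → u=4. Stack: []
LOAD_FAST c → push 31. Stack: [31]
LOAD_CONST → push 12. Stack: [31, 12]
BINARY_OP | → 31 | 12 = 31. Stack: [31]
STORE_FAST s → s=31. Stack: []
LOAD_FAST b → push 1. Stack: [1]
LOAD_CONST → push 10. Stack: [1, 10]
BINARY_OP - → 1 - 10 = -9. Stack: [-9]
LOAD_FAST u → push 4. Stack: [-9, 4]
LOAD_CONST → push 6. Stack: [-9, 4, 6]
BINARY_OP * → 4 * 6 = 24. Stack: [-9, 24]
BINARY_OP % → -9 % 24 = 15. Stack: [15]
STORE_FAST x → x=15. Stack: []
LOAD_FAST b → push 1. Stack: [1]
LOAD_CONST → push 3. Stack: [1, 3]
BINARY_OP << → 1 << 3 = 8. Stack: [8]
LOAD_FAST c → push 31. Stack: [8, 31]
LOAD_CONST → push 10. Stack: [8, 31, 10]
BINARY_OP + → 31 + 10 = 41. Stack: [8, 41]
BINARY_OP % → 8 % 41 = 8. Stack: [8]
STORE_FAST y → y=8. Stack: []
LOAD_FAST_LOAD_FAST y,c → push 8,31. Stack: [8, 31]
BINARY_OP | → 8 | 31 = 31. Stack: [31]
LOAD_FAST u → push 4. Stack: [31, 4]
BINARY_OP // → 31 // 4 = 7. Stack: [7]
STORE_FAST q → q=7. Stack: []
LOAD_FAST_LOAD_FAST x,c → push 15,31. Stack: [15, 31]
BINARY_OP % → 15 % 31 = 15. Stack: [15]
STORE_FAST v → v=15. Stack: []
LOAD_FAST_LOAD_FAST u,q → push 4,7. Stack: [4, 7]
BINARY_OP + → 4 + 7 = 11. Stack: [11]
LOAD_FAST x → push 15. Stack: [11, 15]
BINARY_OP & → 11 & 15 = 11. Stack: [11]
STORE_FAST t → t=11. Stack: []
LOAD_FAST_LOAD_FAST t,c → push 11,31. Stack: [11, 31]
BINARY_OP * → 11 * 31 = 341. Stack: [341]
RETURN_VALUE → return 341.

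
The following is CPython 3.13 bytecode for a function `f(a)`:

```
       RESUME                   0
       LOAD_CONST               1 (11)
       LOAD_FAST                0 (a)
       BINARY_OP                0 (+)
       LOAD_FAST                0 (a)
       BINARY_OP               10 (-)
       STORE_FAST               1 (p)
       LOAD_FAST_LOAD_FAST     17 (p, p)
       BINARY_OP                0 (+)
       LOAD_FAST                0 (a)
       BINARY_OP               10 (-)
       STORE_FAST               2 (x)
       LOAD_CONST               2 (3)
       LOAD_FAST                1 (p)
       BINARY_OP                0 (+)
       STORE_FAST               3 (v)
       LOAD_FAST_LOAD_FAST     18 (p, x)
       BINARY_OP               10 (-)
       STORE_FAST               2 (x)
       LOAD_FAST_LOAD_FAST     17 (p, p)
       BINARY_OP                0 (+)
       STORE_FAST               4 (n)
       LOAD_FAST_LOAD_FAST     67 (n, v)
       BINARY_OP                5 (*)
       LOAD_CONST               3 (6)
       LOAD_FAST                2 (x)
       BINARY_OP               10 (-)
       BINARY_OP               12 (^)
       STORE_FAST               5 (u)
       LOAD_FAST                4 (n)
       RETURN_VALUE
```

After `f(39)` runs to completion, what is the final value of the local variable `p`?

11

LOAD_CONST → push 11. Stack: [11]
LOAD_FAST a → push 39. Stack: [11, 39]
BINARY_OP + → 11 + 39 = 50. Stack: [50]
LOAD_FAST a → push 39. Stack: [50, 39]
BINARY_OP - → 50 - 39 = 11. Stack: [11]
STORE_FAST p → p=11. Stack: []
LOAD_FAST_LOAD_FAST p,p → push 11,11. Stack: [11, 11]
BINARY_OP + → 11 + 11 = 22. Stack: [22]
LOAD_FAST a → push 39. Stack: [22, 39]
BINARY_OP - → 22 - 39 = -17. Stack: [-17]
STORE_FAST x → x=-17. Stack: []
LOAD_CONST → push 3. Stack: [3]
LOAD_FAST p → push 11. Stack: [3, 11]
BINARY_OP + → 3 + 11 = 14. Stack: [14]
STORE_FAST v → v=14. Stack: []
LOAD_FAST_LOAD_FAST p,x → push 11,-17. Stack: [11, -17]
BINARY_OP - → 11 - -17 = 28. Stack: [28]
STORE_FAST x → x=28. Stack: []
LOAD_FAST_LOAD_FAST p,p → push 11,11. Stack: [11, 11]
BINARY_OP + → 11 + 11 = 22. Stack: [22]
STORE_FAST n → n=22. Stack: []
LOAD_FAST_LOAD_FAST n,v → push 22,14. Stack: [22, 14]
BINARY_OP * → 22 * 14 = 308. Stack: [308]
LOAD_CONST → push 6. Stack: [308, 6]
LOAD_FAST x → push 28. Stack: [308, 6, 28]
BINARY_OP - → 6 - 28 = -22. Stack: [308, -22]
BINARY_OP ^ → 308 ^ -22 = -290. Stack: [-290]
STORE_FAST u → u=-290. Stack: []
LOAD_FAST n → push 22. Stack: [22]
RETURN_VALUE → return 22.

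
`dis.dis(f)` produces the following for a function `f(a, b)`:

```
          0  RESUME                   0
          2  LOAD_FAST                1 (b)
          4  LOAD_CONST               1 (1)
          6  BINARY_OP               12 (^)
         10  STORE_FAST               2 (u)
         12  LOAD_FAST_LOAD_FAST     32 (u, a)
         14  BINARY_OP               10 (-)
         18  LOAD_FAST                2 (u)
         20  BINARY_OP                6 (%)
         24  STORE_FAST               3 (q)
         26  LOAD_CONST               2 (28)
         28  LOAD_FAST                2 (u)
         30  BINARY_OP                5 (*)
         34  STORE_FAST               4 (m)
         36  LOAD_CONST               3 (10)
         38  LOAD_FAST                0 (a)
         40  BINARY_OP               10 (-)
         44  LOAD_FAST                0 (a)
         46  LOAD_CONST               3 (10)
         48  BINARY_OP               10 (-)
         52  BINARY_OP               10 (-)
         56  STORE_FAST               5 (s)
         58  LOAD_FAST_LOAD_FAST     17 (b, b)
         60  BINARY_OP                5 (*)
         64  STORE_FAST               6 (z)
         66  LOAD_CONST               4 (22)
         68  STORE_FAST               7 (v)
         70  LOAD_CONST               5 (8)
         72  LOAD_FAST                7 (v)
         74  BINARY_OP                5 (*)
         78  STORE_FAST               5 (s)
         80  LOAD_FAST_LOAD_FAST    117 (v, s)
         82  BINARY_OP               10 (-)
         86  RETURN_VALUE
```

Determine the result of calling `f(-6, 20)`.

-154

LOAD_FAST b → push 20. Stack: [20]
LOAD_CONST → push 1. Stack: [20, 1]
BINARY_OP ^ → 20 ^ 1 = 21. Stack: [21]
STORE_FAST u → u=21. Stack: []
LOAD_FAST_LOAD_FAST u,a → push 21,-6. Stack: [21, -6]
BINARY_OP - → 21 - -6 = 27. Stack: [27]
LOAD_FAST u → push 21. Stack: [27, 21]
BINARY_OP % → 27 % 21 = 6. Stack: [6]
STORE_FAST q → q=6. Stack: []
LOAD_CONST → push 28. Stack: [28]
LOAD_FAST u → push 21. Stack: [28, 21]
BINARY_OP * → 28 * 21 = 588. Stack: [588]
STORE_FAST m → m=588. Stack: []
LOAD_CONST → push 10. Stack: [10]
LOAD_FAST a → push -6. Stack: [10, -6]
BINARY_OP - → 10 - -6 = 16. Stack: [16]
LOAD_FAST a → push -6. Stack: [16, -6]
LOAD_CONST → push 10. Stack: [16, -6, 10]
BINARY_OP - → -6 - 10 = -16. Stack: [16, -16]
BINARY_OP - → 16 - -16 = 32. Stack: [32]
STORE_FAST s → s=32. Stack: []
LOAD_FAST_LOAD_FAST b,b → push 20,20. Stack: [20, 20]
BINARY_OP * → 20 * 20 = 400. Stack: [400]
STORE_FAST z → z=400. Stack: []
LOAD_CONST → push 22. Stack: [22]
STORE_FAST v → v=22. Stack: []
LOAD_CONST → push 8. Stack: [8]
LOAD_FAST v → push 22. Stack: [8, 22]
BINARY_OP * → 8 * 22 = 176. Stack: [176]
STORE_FAST s → s=176. Stack: []
LOAD_FAST_LOAD_FAST v,s → push 22,176. Stack: [22, 176]
BINARY_OP - → 22 - 176 = -154. Stack: [-154]
RETURN_VALUE → return -154.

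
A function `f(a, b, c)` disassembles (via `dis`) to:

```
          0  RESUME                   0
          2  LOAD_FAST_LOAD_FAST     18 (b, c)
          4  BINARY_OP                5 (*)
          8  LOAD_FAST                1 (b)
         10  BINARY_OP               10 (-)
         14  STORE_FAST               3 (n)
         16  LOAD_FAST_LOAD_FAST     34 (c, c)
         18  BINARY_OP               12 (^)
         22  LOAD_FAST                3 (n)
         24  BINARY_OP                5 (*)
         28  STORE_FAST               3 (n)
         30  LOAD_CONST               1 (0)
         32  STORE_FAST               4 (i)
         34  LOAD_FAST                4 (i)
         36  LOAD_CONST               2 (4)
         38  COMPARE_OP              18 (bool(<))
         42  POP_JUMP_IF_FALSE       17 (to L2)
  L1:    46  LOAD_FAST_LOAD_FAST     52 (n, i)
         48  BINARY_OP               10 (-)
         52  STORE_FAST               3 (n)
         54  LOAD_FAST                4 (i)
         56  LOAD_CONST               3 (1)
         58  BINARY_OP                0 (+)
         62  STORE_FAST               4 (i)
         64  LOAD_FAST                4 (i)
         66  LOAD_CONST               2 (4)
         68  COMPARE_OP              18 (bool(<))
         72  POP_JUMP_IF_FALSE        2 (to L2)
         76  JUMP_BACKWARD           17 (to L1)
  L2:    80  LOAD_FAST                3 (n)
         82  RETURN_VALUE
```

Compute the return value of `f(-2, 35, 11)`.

LOAD_FAST_LOAD_FAST b,c → push 35,11. Stack: [35, 11]
BINARY_OP * → 35 * 11 = 385. Stack: [385]
LOAD_FAST b → push 35. Stack: [385, 35]
BINARY_OP - → 385 - 35 = 350. Stack: [350]
STORE_FAST n → n=350. Stack: []
LOAD_FAST_LOAD_FAST c,c → push 11,11. Stack: [11, 11]
BINARY_OP ^ → 11 ^ 11 = 0. Stack: [0]
LOAD_FAST n → push 350. Stack: [0, 350]
BINARY_OP * → 0 * 350 = 0. Stack: [0]
STORE_FAST n → n=0. Stack: []
LOAD_CONST → push 0. Stack: [0]
STORE_FAST i → i=0. Stack: []
LOAD_FAST i → push 0. Stack: [0]
LOAD_CONST → push 4. Stack: [0, 4]
COMPARE_OP bool(<) → 0 vs 4 = True. Stack: [True]
POP_JUMP_IF_FALSE → pop True; no jump. Stack: []
LOAD_FAST_LOAD_FAST n,i → push 0,0. Stack: [0, 0]
BINARY_OP - → 0 - 0 = 0. Stack: [0]
STORE_FAST n → n=0. Stack: []
LOAD_FAST i → push 0. Stack: [0]
LOAD_CONST → push 1. Stack: [0, 1]
BINARY_OP + → 0 + 1 = 1. Stack: [1]
STORE_FAST i → i=1. Stack: []
LOAD_FAST i → push 1. Stack: [1]
LOAD_CONST → push 4. Stack: [1, 4]
COMPARE_OP bool(<) → 1 vs 4 = True. Stack: [True]
POP_JUMP_IF_FALSE → pop True; no jump. Stack: []
LOAD_FAST_LOAD_FAST n,i → push 0,1. Stack: [0, 1]
BINARY_OP - → 0 - 1 = -1. Stack: [-1]
STORE_FAST n → n=-1. Stack: []
LOAD_FAST i → push 1. Stack: [1]
LOAD_CONST → push 1. Stack: [1, 1]
BINARY_OP + → 1 + 1 = 2. Stack: [2]
STORE_FAST i → i=2. Stack: []
LOAD_FAST i → push 2. Stack: [2]
LOAD_CONST → push 4. Stack: [2, 4]
COMPARE_OP bool(<) → 2 vs 4 = True. Stack: [True]
POP_JUMP_IF_FALSE → pop True; no jump. Stack: []
LOAD_FAST_LOAD_FAST n,i → push -1,2. Stack: [-1, 2]
BINARY_OP - → -1 - 2 = -3. Stack: [-3]
STORE_FAST n → n=-3. Stack: []
LOAD_FAST i → push 2. Stack: [2]
LOAD_CONST → push 1. Stack: [2, 1]
BINARY_OP + → 2 + 1 = 3. Stack: [3]
STORE_FAST i → i=3. Stack: []
LOAD_FAST i → push 3. Stack: [3]
LOAD_CONST → push 4. Stack: [3, 4]
COMPARE_OP bool(<) → 3 vs 4 = True. Stack: [True]
POP_JUMP_IF_FALSE → pop True; no jump. Stack: []
LOAD_FAST_LOAD_FAST n,i → push -3,3. Stack: [-3, 3]
BINARY_OP - → -3 - 3 = -6. Stack: [-6]
STORE_FAST n → n=-6. Stack: []
LOAD_FAST i → push 3. Stack: [3]
LOAD_CONST → push 1. Stack: [3, 1]
BINARY_OP + → 3 + 1 = 4. Stack: [4]
STORE_FAST i → i=4. Stack: []
LOAD_FAST i → push 4. Stack: [4]
LOAD_CONST → push 4. Stack: [4, 4]
COMPARE_OP bool(<) → 4 vs 4 = False. Stack: [False]
POP_JUMP_IF_FALSE → pop False; jump. Stack: []
LOAD_FAST n → push -6. Stack: [-6]
RETURN_VALUE → return -6.

-6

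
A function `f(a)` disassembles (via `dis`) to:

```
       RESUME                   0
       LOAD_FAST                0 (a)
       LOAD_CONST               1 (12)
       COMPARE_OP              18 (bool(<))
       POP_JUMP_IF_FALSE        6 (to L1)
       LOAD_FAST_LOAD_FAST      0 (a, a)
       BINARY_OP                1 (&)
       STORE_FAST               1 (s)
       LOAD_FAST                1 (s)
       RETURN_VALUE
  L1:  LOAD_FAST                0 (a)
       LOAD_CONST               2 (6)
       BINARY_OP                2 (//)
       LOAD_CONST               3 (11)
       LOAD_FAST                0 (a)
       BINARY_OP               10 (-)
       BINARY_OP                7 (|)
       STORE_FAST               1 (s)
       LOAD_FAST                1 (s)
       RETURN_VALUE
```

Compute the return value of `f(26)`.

-11

LOAD_FAST a → push 26. Stack: [26]
LOAD_CONST → push 12. Stack: [26, 12]
COMPARE_OP bool(<) → 26 vs 12 = False. Stack: [False]
POP_JUMP_IF_FALSE → pop False; jump. Stack: []
LOAD_FAST a → push 26. Stack: [26]
LOAD_CONST → push 6. Stack: [26, 6]
BINARY_OP // → 26 // 6 = 4. Stack: [4]
LOAD_CONST → push 11. Stack: [4, 11]
LOAD_FAST a → push 26. Stack: [4, 11, 26]
BINARY_OP - → 11 - 26 = -15. Stack: [4, -15]
BINARY_OP | → 4 | -15 = -11. Stack: [-11]
STORE_FAST s → s=-11. Stack: []
LOAD_FAST s → push -11. Stack: [-11]
RETURN_VALUE → return -11.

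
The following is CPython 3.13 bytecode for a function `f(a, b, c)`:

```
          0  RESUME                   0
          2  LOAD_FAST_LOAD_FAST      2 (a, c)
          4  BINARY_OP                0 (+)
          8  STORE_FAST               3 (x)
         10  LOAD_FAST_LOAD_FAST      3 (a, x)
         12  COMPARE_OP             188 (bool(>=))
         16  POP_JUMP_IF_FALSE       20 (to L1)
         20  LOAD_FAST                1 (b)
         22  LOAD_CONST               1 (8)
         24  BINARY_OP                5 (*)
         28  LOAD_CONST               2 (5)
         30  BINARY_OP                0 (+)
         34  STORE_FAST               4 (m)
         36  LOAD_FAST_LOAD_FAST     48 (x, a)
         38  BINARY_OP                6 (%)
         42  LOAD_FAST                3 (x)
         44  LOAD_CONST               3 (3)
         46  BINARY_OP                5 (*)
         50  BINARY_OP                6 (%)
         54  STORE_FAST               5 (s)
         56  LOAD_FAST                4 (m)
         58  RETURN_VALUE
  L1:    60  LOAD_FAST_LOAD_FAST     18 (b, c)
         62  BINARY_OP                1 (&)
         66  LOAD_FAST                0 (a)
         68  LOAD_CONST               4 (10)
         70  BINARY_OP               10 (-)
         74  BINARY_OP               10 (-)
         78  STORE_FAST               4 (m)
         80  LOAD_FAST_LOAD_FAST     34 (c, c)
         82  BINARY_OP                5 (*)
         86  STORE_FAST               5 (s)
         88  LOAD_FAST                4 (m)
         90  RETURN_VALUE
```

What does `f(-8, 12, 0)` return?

101

LOAD_FAST_LOAD_FAST a,c → push -8,0. Stack: [-8, 0]
BINARY_OP + → -8 + 0 = -8. Stack: [-8]
STORE_FAST x → x=-8. Stack: []
LOAD_FAST_LOAD_FAST a,x → push -8,-8. Stack: [-8, -8]
COMPARE_OP bool(>=) → -8 vs -8 = True. Stack: [True]
POP_JUMP_IF_FALSE → pop True; no jump. Stack: []
LOAD_FAST b → push 12. Stack: [12]
LOAD_CONST → push 8. Stack: [12, 8]
BINARY_OP * → 12 * 8 = 96. Stack: [96]
LOAD_CONST → push 5. Stack: [96, 5]
BINARY_OP + → 96 + 5 = 101. Stack: [101]
STORE_FAST m → m=101. Stack: []
LOAD_FAST_LOAD_FAST x,a → push -8,-8. Stack: [-8, -8]
BINARY_OP % → -8 % -8 = 0. Stack: [0]
LOAD_FAST x → push -8. Stack: [0, -8]
LOAD_CONST → push 3. Stack: [0, -8, 3]
BINARY_OP * → -8 * 3 = -24. Stack: [0, -24]
BINARY_OP % → 0 % -24 = 0. Stack: [0]
STORE_FAST s → s=0. Stack: []
LOAD_FAST m → push 101. Stack: [101]
RETURN_VALUE → return 101.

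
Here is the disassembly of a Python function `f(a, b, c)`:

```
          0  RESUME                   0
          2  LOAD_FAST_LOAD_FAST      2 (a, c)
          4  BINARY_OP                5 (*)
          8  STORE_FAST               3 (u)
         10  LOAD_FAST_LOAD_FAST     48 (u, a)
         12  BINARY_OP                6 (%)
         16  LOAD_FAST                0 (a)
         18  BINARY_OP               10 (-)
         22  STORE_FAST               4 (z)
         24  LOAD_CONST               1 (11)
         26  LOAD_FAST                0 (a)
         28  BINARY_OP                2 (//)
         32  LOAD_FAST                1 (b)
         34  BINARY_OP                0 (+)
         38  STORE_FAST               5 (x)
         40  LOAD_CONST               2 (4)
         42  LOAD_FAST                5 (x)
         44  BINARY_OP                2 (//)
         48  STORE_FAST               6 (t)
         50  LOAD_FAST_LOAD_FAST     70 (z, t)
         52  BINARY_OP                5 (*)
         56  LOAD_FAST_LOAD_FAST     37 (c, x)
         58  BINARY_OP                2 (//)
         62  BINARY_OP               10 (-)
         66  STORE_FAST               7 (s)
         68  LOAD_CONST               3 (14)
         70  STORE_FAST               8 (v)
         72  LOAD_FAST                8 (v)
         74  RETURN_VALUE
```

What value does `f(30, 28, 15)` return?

14

LOAD_FAST_LOAD_FAST a,c → push 30,15. Stack: [30, 15]
BINARY_OP * → 30 * 15 = 450. Stack: [450]
STORE_FAST u → u=450. Stack: []
LOAD_FAST_LOAD_FAST u,a → push 450,30. Stack: [450, 30]
BINARY_OP % → 450 % 30 = 0. Stack: [0]
LOAD_FAST a → push 30. Stack: [0, 30]
BINARY_OP - → 0 - 30 = -30. Stack: [-30]
STORE_FAST z → z=-30. Stack: []
LOAD_CONST → push 11. Stack: [11]
LOAD_FAST a → push 30. Stack: [11, 30]
BINARY_OP // → 11 // 30 = 0. Stack: [0]
LOAD_FAST b → push 28. Stack: [0, 28]
BINARY_OP + → 0 + 28 = 28. Stack: [28]
STORE_FAST x → x=28. Stack: []
LOAD_CONST → push 4. Stack: [4]
LOAD_FAST x → push 28. Stack: [4, 28]
BINARY_OP // → 4 // 28 = 0. Stack: [0]
STORE_FAST t → t=0. Stack: []
LOAD_FAST_LOAD_FAST z,t → push -30,0. Stack: [-30, 0]
BINARY_OP * → -30 * 0 = 0. Stack: [0]
LOAD_FAST_LOAD_FAST c,x → push 15,28. Stack: [0, 15, 28]
BINARY_OP // → 15 // 28 = 0. Stack: [0, 0]
BINARY_OP - → 0 - 0 = 0. Stack: [0]
STORE_FAST s → s=0. Stack: []
LOAD_CONST → push 14. Stack: [14]
STORE_FAST v → v=14. Stack: []
LOAD_FAST v → push 14. Stack: [14]
RETURN_VALUE → return 14.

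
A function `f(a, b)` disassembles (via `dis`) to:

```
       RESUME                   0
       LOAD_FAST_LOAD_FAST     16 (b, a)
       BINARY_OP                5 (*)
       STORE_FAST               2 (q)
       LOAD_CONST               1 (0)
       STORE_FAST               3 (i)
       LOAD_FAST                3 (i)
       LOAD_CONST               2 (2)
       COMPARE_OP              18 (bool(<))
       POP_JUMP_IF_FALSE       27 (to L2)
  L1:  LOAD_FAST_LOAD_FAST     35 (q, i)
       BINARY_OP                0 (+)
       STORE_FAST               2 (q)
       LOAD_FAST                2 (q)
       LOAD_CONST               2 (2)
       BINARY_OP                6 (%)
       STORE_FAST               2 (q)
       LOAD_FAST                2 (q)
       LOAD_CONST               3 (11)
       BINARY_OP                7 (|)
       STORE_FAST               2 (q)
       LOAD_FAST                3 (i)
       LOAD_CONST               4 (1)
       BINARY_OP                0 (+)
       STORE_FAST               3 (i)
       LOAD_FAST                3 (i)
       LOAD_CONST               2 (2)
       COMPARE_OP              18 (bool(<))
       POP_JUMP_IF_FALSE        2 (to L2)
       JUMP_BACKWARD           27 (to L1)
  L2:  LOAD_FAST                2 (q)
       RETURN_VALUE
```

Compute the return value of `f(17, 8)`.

11

LOAD_FAST_LOAD_FAST b,a → push 8,17. Stack: [8, 17]
BINARY_OP * → 8 * 17 = 136. Stack: [136]
STORE_FAST q → q=136. Stack: []
LOAD_CONST → push 0. Stack: [0]
STORE_FAST i → i=0. Stack: []
LOAD_FAST i → push 0. Stack: [0]
LOAD_CONST → push 2. Stack: [0, 2]
COMPARE_OP bool(<) → 0 vs 2 = True. Stack: [True]
POP_JUMP_IF_FALSE → pop True; no jump. Stack: []
LOAD_FAST_LOAD_FAST q,i → push 136,0. Stack: [136, 0]
BINARY_OP + → 136 + 0 = 136. Stack: [136]
STORE_FAST q → q=136. Stack: []
LOAD_FAST q → push 136. Stack: [136]
LOAD_CONST → push 2. Stack: [136, 2]
BINARY_OP % → 136 % 2 = 0. Stack: [0]
STORE_FAST q → q=0. Stack: []
LOAD_FAST q → push 0. Stack: [0]
LOAD_CONST → push 11. Stack: [0, 11]
BINARY_OP | → 0 | 11 = 11. Stack: [11]
STORE_FAST q → q=11. Stack: []
LOAD_FAST i → push 0. Stack: [0]
LOAD_CONST → push 1. Stack: [0, 1]
BINARY_OP + → 0 + 1 = 1. Stack: [1]
STORE_FAST i → i=1. Stack: []
LOAD_FAST i → push 1. Stack: [1]
LOAD_CONST → push 2. Stack: [1, 2]
COMPARE_OP bool(<) → 1 vs 2 = True. Stack: [True]
POP_JUMP_IF_FALSE → pop True; no jump. Stack: []
LOAD_FAST_LOAD_FAST q,i → push 11,1. Stack: [11, 1]
BINARY_OP + → 11 + 1 = 12. Stack: [12]
STORE_FAST q → q=12. Stack: []
LOAD_FAST q → push 12. Stack: [12]
LOAD_CONST → push 2. Stack: [12, 2]
BINARY_OP % → 12 % 2 = 0. Stack: [0]
STORE_FAST q → q=0. Stack: []
LOAD_FAST q → push 0. Stack: [0]
LOAD_CONST → push 11. Stack: [0, 11]
BINARY_OP | → 0 | 11 = 11. Stack: [11]
STORE_FAST q → q=11. Stack: []
LOAD_FAST i → push 1. Stack: [1]
LOAD_CONST → push 1. Stack: [1, 1]
BINARY_OP + → 1 + 1 = 2. Stack: [2]
STORE_FAST i → i=2. Stack: []
LOAD_FAST i → push 2. Stack: [2]
LOAD_CONST → push 2. Stack: [2, 2]
COMPARE_OP bool(<) → 2 vs 2 = False. Stack: [False]
POP_JUMP_IF_FALSE → pop False; jump. Stack: []
LOAD_FAST q → push 11. Stack: [11]
RETURN_VALUE → return 11.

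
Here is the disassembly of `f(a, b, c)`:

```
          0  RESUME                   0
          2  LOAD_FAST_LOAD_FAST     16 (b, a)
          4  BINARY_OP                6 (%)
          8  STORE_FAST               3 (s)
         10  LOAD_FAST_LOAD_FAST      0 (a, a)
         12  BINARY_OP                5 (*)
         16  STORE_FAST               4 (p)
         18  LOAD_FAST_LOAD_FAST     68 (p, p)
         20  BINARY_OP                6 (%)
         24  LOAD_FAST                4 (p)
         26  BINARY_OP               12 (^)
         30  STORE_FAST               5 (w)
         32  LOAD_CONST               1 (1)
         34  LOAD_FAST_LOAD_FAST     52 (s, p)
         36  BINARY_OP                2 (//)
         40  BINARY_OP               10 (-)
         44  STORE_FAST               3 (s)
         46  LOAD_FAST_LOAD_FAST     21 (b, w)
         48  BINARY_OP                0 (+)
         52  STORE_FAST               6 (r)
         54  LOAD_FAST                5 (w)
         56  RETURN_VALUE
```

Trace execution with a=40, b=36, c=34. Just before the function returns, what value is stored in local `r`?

LOAD_FAST_LOAD_FAST b,a → push 36,40. Stack: [36, 40]
BINARY_OP % → 36 % 40 = 36. Stack: [36]
STORE_FAST s → s=36. Stack: []
LOAD_FAST_LOAD_FAST a,a → push 40,40. Stack: [40, 40]
BINARY_OP * → 40 * 40 = 1600. Stack: [1600]
STORE_FAST p → p=1600. Stack: []
LOAD_FAST_LOAD_FAST p,p → push 1600,1600. Stack: [1600, 1600]
BINARY_OP % → 1600 % 1600 = 0. Stack: [0]
LOAD_FAST p → push 1600. Stack: [0, 1600]
BINARY_OP ^ → 0 ^ 1600 = 1600. Stack: [1600]
STORE_FAST w → w=1600. Stack: []
LOAD_CONST → push 1. Stack: [1]
LOAD_FAST_LOAD_FAST s,p → push 36,1600. Stack: [1, 36, 1600]
BINARY_OP // → 36 // 1600 = 0. Stack: [1, 0]
BINARY_OP - → 1 - 0 = 1. Stack: [1]
STORE_FAST s → s=1. Stack: []
LOAD_FAST_LOAD_FAST b,w → push 36,1600. Stack: [36, 1600]
BINARY_OP + → 36 + 1600 = 1636. Stack: [1636]
STORE_FAST r → r=1636. Stack: []
LOAD_FAST w → push 1600. Stack: [1600]
RETURN_VALUE → return 1600.

1636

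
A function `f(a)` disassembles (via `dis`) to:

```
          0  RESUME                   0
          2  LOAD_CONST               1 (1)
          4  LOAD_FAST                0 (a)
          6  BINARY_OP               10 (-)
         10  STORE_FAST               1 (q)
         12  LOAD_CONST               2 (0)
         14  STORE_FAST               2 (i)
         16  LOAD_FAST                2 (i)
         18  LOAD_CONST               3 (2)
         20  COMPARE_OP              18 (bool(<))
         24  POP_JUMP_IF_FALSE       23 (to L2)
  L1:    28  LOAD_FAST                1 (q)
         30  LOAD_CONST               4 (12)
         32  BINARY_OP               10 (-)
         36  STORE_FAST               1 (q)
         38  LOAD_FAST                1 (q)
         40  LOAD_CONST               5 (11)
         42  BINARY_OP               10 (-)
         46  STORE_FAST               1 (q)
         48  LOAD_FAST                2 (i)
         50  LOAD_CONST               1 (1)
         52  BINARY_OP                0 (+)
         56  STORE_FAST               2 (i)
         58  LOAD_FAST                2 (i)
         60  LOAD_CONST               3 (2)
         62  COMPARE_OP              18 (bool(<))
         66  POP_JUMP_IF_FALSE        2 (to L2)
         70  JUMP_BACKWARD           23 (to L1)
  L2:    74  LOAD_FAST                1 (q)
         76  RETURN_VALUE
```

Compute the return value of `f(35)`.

-80

LOAD_CONST → push 1. Stack: [1]
LOAD_FAST a → push 35. Stack: [1, 35]
BINARY_OP - → 1 - 35 = -34. Stack: [-34]
STORE_FAST q → q=-34. Stack: []
LOAD_CONST → push 0. Stack: [0]
STORE_FAST i → i=0. Stack: []
LOAD_FAST i → push 0. Stack: [0]
LOAD_CONST → push 2. Stack: [0, 2]
COMPARE_OP bool(<) → 0 vs 2 = True. Stack: [True]
POP_JUMP_IF_FALSE → pop True; no jump. Stack: []
LOAD_FAST q → push -34. Stack: [-34]
LOAD_CONST → push 12. Stack: [-34, 12]
BINARY_OP - → -34 - 12 = -46. Stack: [-46]
STORE_FAST q → q=-46. Stack: []
LOAD_FAST q → push -46. Stack: [-46]
LOAD_CONST → push 11. Stack: [-46, 11]
BINARY_OP - → -46 - 11 = -57. Stack: [-57]
STORE_FAST q → q=-57. Stack: []
LOAD_FAST i → push 0. Stack: [0]
LOAD_CONST → push 1. Stack: [0, 1]
BINARY_OP + → 0 + 1 = 1. Stack: [1]
STORE_FAST i → i=1. Stack: []
LOAD_FAST i → push 1. Stack: [1]
LOAD_CONST → push 2. Stack: [1, 2]
COMPARE_OP bool(<) → 1 vs 2 = True. Stack: [True]
POP_JUMP_IF_FALSE → pop True; no jump. Stack: []
LOAD_FAST q → push -57. Stack: [-57]
LOAD_CONST → push 12. Stack: [-57, 12]
BINARY_OP - → -57 - 12 = -69. Stack: [-69]
STORE_FAST q → q=-69. Stack: []
LOAD_FAST q → push -69. Stack: [-69]
LOAD_CONST → push 11. Stack: [-69, 11]
BINARY_OP - → -69 - 11 = -80. Stack: [-80]
STORE_FAST q → q=-80. Stack: []
LOAD_FAST i → push 1. Stack: [1]
LOAD_CONST → push 1. Stack: [1, 1]
BINARY_OP + → 1 + 1 = 2. Stack: [2]
STORE_FAST i → i=2. Stack: []
LOAD_FAST i → push 2. Stack: [2]
LOAD_CONST → push 2. Stack: [2, 2]
COMPARE_OP bool(<) → 2 vs 2 = False. Stack: [False]
POP_JUMP_IF_FALSE → pop False; jump. Stack: []
LOAD_FAST q → push -80. Stack: [-80]
RETURN_VALUE → return -80.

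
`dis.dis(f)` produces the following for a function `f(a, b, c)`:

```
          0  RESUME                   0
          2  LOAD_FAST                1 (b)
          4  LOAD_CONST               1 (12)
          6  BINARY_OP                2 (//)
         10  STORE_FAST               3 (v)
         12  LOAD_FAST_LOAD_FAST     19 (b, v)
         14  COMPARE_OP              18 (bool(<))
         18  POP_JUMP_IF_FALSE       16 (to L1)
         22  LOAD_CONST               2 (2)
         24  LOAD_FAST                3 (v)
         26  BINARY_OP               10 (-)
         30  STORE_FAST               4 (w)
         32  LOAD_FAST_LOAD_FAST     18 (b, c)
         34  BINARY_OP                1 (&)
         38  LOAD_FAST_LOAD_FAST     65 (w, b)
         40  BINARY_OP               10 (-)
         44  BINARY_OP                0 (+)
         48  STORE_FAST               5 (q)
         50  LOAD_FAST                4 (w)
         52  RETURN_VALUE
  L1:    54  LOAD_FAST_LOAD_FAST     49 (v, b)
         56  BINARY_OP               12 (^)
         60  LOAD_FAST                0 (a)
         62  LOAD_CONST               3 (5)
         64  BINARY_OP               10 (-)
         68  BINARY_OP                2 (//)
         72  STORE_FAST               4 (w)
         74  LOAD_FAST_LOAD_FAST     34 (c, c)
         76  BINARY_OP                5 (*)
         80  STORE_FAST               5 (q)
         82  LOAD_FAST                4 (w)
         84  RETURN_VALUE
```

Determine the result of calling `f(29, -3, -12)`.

LOAD_FAST b → push -3. Stack: [-3]
LOAD_CONST → push 12. Stack: [-3, 12]
BINARY_OP // → -3 // 12 = -1. Stack: [-1]
STORE_FAST v → v=-1. Stack: []
LOAD_FAST_LOAD_FAST b,v → push -3,-1. Stack: [-3, -1]
COMPARE_OP bool(<) → -3 vs -1 = True. Stack: [True]
POP_JUMP_IF_FALSE → pop True; no jump. Stack: []
LOAD_CONST → push 2. Stack: [2]
LOAD_FAST v → push -1. Stack: [2, -1]
BINARY_OP - → 2 - -1 = 3. Stack: [3]
STORE_FAST w → w=3. Stack: []
LOAD_FAST_LOAD_FAST b,c → push -3,-12. Stack: [-3, -12]
BINARY_OP & → -3 & -12 = -12. Stack: [-12]
LOAD_FAST_LOAD_FAST w,b → push 3,-3. Stack: [-12, 3, -3]
BINARY_OP - → 3 - -3 = 6. Stack: [-12, 6]
BINARY_OP + → -12 + 6 = -6. Stack: [-6]
STORE_FAST q → q=-6. Stack: []
LOAD_FAST w → push 3. Stack: [3]
RETURN_VALUE → return 3.

3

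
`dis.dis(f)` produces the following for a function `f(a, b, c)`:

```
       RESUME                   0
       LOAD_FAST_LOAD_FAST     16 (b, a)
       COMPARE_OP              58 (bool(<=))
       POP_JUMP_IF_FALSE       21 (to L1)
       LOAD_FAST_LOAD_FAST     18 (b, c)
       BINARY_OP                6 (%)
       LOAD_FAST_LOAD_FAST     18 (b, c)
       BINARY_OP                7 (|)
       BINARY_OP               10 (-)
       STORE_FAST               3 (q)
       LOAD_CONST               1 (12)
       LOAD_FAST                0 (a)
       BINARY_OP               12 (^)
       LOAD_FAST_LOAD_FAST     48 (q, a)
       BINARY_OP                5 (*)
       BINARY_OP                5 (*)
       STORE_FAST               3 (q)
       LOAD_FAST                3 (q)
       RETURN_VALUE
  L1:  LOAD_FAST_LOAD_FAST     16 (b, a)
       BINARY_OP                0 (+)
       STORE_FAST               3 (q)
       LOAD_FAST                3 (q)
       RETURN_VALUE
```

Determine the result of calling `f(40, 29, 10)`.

LOAD_FAST_LOAD_FAST b,a → push 29,40. Stack: [29, 40]
COMPARE_OP bool(<=) → 29 vs 40 = True. Stack: [True]
POP_JUMP_IF_FALSE → pop True; no jump. Stack: []
LOAD_FAST_LOAD_FAST b,c → push 29,10. Stack: [29, 10]
BINARY_OP % → 29 % 10 = 9. Stack: [9]
LOAD_FAST_LOAD_FAST b,c → push 29,10. Stack: [9, 29, 10]
BINARY_OP | → 29 | 10 = 31. Stack: [9, 31]
BINARY_OP - → 9 - 31 = -22. Stack: [-22]
STORE_FAST q → q=-22. Stack: []
LOAD_CONST → push 12. Stack: [12]
LOAD_FAST a → push 40. Stack: [12, 40]
BINARY_OP ^ → 12 ^ 40 = 36. Stack: [36]
LOAD_FAST_LOAD_FAST q,a → push -22,40. Stack: [36, -22, 40]
BINARY_OP * → -22 * 40 = -880. Stack: [36, -880]
BINARY_OP * → 36 * -880 = -31680. Stack: [-31680]
STORE_FAST q → q=-31680. Stack: []
LOAD_FAST q → push -31680. Stack: [-31680]
RETURN_VALUE → return -31680.

-31680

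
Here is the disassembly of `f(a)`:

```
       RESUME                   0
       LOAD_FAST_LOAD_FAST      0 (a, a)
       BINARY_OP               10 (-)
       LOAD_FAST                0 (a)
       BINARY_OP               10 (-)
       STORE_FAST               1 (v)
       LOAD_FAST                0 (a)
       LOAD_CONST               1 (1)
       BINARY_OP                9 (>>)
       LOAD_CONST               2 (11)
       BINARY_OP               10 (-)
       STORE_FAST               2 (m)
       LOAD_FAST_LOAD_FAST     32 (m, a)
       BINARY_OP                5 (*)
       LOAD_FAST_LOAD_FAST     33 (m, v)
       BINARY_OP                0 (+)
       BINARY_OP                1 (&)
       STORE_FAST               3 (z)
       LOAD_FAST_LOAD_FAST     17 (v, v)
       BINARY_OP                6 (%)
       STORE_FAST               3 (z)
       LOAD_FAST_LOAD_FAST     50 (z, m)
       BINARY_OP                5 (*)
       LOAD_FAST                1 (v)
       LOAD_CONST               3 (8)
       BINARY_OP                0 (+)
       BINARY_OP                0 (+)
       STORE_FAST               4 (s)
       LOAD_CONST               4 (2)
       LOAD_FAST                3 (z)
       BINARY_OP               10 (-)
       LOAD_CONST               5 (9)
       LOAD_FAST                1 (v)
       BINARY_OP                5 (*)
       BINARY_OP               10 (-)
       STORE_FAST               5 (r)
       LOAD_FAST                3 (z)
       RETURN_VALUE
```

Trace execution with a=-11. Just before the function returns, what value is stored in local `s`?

LOAD_FAST_LOAD_FAST a,a → push -11,-11. Stack: [-11, -11]
BINARY_OP - → -11 - -11 = 0. Stack: [0]
LOAD_FAST a → push -11. Stack: [0, -11]
BINARY_OP - → 0 - -11 = 11. Stack: [11]
STORE_FAST v → v=11. Stack: []
LOAD_FAST a → push -11. Stack: [-11]
LOAD_CONST → push 1. Stack: [-11, 1]
BINARY_OP >> → -11 >> 1 = -6. Stack: [-6]
LOAD_CONST → push 11. Stack: [-6, 11]
BINARY_OP - → -6 - 11 = -17. Stack: [-17]
STORE_FAST m → m=-17. Stack: []
LOAD_FAST_LOAD_FAST m,a → push -17,-11. Stack: [-17, -11]
BINARY_OP * → -17 * -11 = 187. Stack: [187]
LOAD_FAST_LOAD_FAST m,v → push -17,11. Stack: [187, -17, 11]
BINARY_OP + → -17 + 11 = -6. Stack: [187, -6]
BINARY_OP & → 187 & -6 = 186. Stack: [186]
STORE_FAST z → z=186. Stack: []
LOAD_FAST_LOAD_FAST v,v → push 11,11. Stack: [11, 11]
BINARY_OP % → 11 % 11 = 0. Stack: [0]
STORE_FAST z → z=0. Stack: []
LOAD_FAST_LOAD_FAST z,m → push 0,-17. Stack: [0, -17]
BINARY_OP * → 0 * -17 = 0. Stack: [0]
LOAD_FAST v → push 11. Stack: [0, 11]
LOAD_CONST → push 8. Stack: [0, 11, 8]
BINARY_OP + → 11 + 8 = 19. Stack: [0, 19]
BINARY_OP + → 0 + 19 = 19. Stack: [19]
STORE_FAST s → s=19. Stack: []
LOAD_CONST → push 2. Stack: [2]
LOAD_FAST z → push 0. Stack: [2, 0]
BINARY_OP - → 2 - 0 = 2. Stack: [2]
LOAD_CONST → push 9. Stack: [2, 9]
LOAD_FAST v → push 11. Stack: [2, 9, 11]
BINARY_OP * → 9 * 11 = 99. Stack: [2, 99]
BINARY_OP - → 2 - 99 = -97. Stack: [-97]
STORE_FAST r → r=-97. Stack: []
LOAD_FAST z → push 0. Stack: [0]
RETURN_VALUE → return 0.

19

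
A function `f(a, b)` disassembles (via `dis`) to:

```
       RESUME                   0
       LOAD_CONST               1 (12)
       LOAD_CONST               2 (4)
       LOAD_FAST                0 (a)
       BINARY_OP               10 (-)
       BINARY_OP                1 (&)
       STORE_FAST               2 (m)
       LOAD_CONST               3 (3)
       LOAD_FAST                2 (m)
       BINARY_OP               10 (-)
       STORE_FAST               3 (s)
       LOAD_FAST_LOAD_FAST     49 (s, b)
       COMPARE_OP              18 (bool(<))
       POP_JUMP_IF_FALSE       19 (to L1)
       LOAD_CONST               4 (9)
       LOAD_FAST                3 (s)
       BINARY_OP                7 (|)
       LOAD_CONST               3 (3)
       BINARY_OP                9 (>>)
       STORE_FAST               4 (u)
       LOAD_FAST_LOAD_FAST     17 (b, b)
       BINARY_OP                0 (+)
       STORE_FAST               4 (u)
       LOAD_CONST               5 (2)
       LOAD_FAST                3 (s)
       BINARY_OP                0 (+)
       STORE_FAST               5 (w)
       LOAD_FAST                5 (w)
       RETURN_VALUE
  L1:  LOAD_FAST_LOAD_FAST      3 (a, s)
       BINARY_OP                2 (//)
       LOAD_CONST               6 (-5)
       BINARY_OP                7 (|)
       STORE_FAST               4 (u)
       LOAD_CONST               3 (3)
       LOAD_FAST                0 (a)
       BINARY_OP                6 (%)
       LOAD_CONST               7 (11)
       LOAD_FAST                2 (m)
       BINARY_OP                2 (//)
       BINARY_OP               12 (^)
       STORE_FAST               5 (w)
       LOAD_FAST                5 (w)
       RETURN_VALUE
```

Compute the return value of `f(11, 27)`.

LOAD_CONST → push 12. Stack: [12]
LOAD_CONST → push 4. Stack: [12, 4]
LOAD_FAST a → push 11. Stack: [12, 4, 11]
BINARY_OP - → 4 - 11 = -7. Stack: [12, -7]
BINARY_OP & → 12 & -7 = 8. Stack: [8]
STORE_FAST m → m=8. Stack: []
LOAD_CONST → push 3. Stack: [3]
LOAD_FAST m → push 8. Stack: [3, 8]
BINARY_OP - → 3 - 8 = -5. Stack: [-5]
STORE_FAST s → s=-5. Stack: []
LOAD_FAST_LOAD_FAST s,b → push -5,27. Stack: [-5, 27]
COMPARE_OP bool(<) → -5 vs 27 = True. Stack: [True]
POP_JUMP_IF_FALSE → pop True; no jump. Stack: []
LOAD_CONST → push 9. Stack: [9]
LOAD_FAST s → push -5. Stack: [9, -5]
BINARY_OP | → 9 | -5 = -5. Stack: [-5]
LOAD_CONST → push 3. Stack: [-5, 3]
BINARY_OP >> → -5 >> 3 = -1. Stack: [-1]
STORE_FAST u → u=-1. Stack: []
LOAD_FAST_LOAD_FAST b,b → push 27,27. Stack: [27, 27]
BINARY_OP + → 27 + 27 = 54. Stack: [54]
STORE_FAST u → u=54. Stack: []
LOAD_CONST → push 2. Stack: [2]
LOAD_FAST s → push -5. Stack: [2, -5]
BINARY_OP + → 2 + -5 = -3. Stack: [-3]
STORE_FAST w → w=-3. Stack: []
LOAD_FAST w → push -3. Stack: [-3]
RETURN_VALUE → return -3.

-3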